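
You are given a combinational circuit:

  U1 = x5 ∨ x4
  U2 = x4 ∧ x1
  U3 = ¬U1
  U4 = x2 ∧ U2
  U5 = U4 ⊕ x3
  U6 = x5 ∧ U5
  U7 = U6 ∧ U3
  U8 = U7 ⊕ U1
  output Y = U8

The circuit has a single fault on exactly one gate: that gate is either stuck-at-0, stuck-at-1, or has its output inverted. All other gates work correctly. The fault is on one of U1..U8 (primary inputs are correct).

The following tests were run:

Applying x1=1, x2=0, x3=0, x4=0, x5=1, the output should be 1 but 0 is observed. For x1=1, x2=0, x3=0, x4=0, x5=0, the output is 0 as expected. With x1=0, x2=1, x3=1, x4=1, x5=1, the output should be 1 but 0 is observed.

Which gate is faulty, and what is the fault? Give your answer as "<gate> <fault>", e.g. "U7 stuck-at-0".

Fault-free values for test 1 (x1=1, x2=0, x3=0, x4=0, x5=1): U1=1, U2=0, U3=0, U4=0, U5=0, U6=0, U7=0, U8=1, giving Y=1. Observed 0.
Test 1: faults giving observed 0 are {U1 stuck-at-0, U1 inverted output, U7 stuck-at-1, U7 inverted output, U8 stuck-at-0, U8 inverted output}.
Test 2 (x1=1, x2=0, x3=0, x4=0, x5=0): fault-free U1=0, U2=0, U3=1, U4=0, U5=0, U6=0, U7=0, U8=0 → 0; observed 0. Eliminates U1 inverted output, U7 stuck-at-1, U7 inverted output, U8 inverted output.
Test 3 (x1=0, x2=1, x3=1, x4=1, x5=1): fault-free U1=1, U2=0, U3=0, U4=0, U5=1, U6=1, U7=0, U8=1 → 1; observed 0. Eliminates U1 stuck-at-0.
Only U8 stuck-at-0 is consistent with every test.

U8 stuck-at-0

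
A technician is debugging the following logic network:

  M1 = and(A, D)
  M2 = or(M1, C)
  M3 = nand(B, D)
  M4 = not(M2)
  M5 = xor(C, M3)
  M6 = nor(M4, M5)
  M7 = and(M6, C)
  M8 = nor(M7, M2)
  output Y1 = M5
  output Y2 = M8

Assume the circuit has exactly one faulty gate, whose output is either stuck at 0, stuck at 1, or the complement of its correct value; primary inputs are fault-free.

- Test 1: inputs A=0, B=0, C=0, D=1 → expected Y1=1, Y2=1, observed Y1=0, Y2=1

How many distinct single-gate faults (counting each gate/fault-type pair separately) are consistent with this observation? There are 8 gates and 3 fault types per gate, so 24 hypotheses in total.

Fault-free: M1=0, M2=0, M3=1, M4=1, M5=1, M6=0, M7=0, M8=1 → Y1=1, Y2=1. Observed Y1=0, Y2=1.
  M1: none of the 3 fault types match ✗
  M2: none of the 3 fault types match ✗
  M3: stuck-at-0, inverted output ✓; others ✗
  M4: none of the 3 fault types match ✗
  M5: stuck-at-0, inverted output ✓; others ✗
  M6: none of the 3 fault types match ✗
  M7: none of the 3 fault types match ✗
  M8: none of the 3 fault types match ✗
Consistent faults: {M3 stuck-at-0, M3 inverted output, M5 stuck-at-0, M5 inverted output} — 4 in all.

4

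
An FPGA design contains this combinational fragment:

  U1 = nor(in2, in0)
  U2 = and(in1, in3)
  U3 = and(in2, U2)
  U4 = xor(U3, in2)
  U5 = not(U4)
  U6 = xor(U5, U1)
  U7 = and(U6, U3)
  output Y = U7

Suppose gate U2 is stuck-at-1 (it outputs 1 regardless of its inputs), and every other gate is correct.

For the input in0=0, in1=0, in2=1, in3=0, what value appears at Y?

Propagate with U2 forced: U1=0, U2=1 [stuck-at-1], U3=1, U4=0, U5=1, U6=1, U7=1.
So Y = 1. (Without the fault it would be 0.)

1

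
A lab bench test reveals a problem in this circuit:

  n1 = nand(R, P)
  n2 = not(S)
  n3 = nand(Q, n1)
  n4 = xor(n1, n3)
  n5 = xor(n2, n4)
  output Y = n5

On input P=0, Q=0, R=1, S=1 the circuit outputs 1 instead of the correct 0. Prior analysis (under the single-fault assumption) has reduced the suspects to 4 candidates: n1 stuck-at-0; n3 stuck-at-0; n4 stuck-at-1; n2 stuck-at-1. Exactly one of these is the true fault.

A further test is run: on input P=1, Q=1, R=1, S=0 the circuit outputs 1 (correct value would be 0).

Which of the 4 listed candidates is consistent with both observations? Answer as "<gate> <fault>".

n3 stuck-at-0

Evaluate each candidate on input P=1, Q=1, R=1, S=0:
  n1 stuck-at-0: n1=0 [stuck-at-0], n2=1, n3=1, n4=1, n5=0 → 0 — eliminated
  n3 stuck-at-0: n1=0, n2=1, n3=0 [stuck-at-0], n4=0, n5=1 → 1 — matches
  n4 stuck-at-1: n1=0, n2=1, n3=1, n4=1 [stuck-at-1], n5=0 → 0 — eliminated
  n2 stuck-at-1: n1=0, n2=1 [stuck-at-1], n3=1, n4=1, n5=0 → 0 — eliminated
Only n3 stuck-at-0 reproduces the observed 1.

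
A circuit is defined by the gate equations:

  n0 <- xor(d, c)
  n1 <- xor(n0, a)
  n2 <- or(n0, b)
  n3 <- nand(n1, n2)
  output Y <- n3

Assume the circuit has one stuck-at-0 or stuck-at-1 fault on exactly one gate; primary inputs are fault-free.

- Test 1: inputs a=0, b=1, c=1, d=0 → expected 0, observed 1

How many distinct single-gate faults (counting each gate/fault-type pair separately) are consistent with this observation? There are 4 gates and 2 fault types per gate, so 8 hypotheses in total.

4

Fault-free: n0=1, n1=1, n2=1, n3=0 → 0. Observed 1.
  n0 stuck-at-0: output 1 ✓
  n0 stuck-at-1: output 0 ✗
  n1 stuck-at-0: output 1 ✓
  n1 stuck-at-1: output 0 ✗
  n2 stuck-at-0: output 1 ✓
  n2 stuck-at-1: output 0 ✗
  n3 stuck-at-0: output 0 ✗
  n3 stuck-at-1: output 1 ✓
Consistent faults: {n0 stuck-at-0, n1 stuck-at-0, n2 stuck-at-0, n3 stuck-at-1} — 4 in all.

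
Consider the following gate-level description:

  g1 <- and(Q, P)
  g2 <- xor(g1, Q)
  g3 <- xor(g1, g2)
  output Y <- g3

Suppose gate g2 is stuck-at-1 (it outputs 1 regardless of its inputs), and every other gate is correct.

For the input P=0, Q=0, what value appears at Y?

Propagate with g2 forced: g1=0, g2=1 [stuck-at-1], g3=1.
So Y = 1. (Without the fault it would be 0.)

1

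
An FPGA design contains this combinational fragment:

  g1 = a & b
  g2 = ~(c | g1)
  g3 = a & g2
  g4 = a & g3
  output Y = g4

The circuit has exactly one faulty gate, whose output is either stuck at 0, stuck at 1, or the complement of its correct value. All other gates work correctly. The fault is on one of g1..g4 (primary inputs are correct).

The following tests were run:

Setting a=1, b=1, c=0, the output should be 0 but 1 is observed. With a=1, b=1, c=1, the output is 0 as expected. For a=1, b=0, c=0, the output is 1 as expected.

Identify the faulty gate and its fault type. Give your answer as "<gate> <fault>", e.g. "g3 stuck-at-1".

g1 stuck-at-0

Fault-free values for test 1 (a=1, b=1, c=0): g1=1, g2=0, g3=0, g4=0, giving Y=0. Observed 1.
Test 1: faults giving observed 1 are {g1 stuck-at-0, g1 inverted output, g2 stuck-at-1, g2 inverted output, g3 stuck-at-1, g3 inverted output, g4 stuck-at-1, g4 inverted output}.
Test 2 (a=1, b=1, c=1): fault-free g1=1, g2=0, g3=0, g4=0 → 0; observed 0. Eliminates g2 stuck-at-1, g2 inverted output, g3 stuck-at-1, g3 inverted output, g4 stuck-at-1, g4 inverted output.
Test 3 (a=1, b=0, c=0): fault-free g1=0, g2=1, g3=1, g4=1 → 1; observed 1. Eliminates g1 inverted output.
Only g1 stuck-at-0 is consistent with every test.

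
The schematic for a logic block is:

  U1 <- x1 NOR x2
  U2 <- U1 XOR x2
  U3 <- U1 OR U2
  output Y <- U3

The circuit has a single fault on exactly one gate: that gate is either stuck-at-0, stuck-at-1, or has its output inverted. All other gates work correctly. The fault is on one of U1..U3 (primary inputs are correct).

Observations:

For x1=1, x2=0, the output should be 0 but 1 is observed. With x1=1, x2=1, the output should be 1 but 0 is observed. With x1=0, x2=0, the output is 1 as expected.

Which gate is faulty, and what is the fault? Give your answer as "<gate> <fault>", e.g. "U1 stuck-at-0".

Fault-free values for test 1 (x1=1, x2=0): U1=0, U2=0, U3=0, giving Y=0. Observed 1.
Test 1: faults giving observed 1 are {U1 stuck-at-1, U1 inverted output, U2 stuck-at-1, U2 inverted output, U3 stuck-at-1, U3 inverted output}.
Test 2 (x1=1, x2=1): fault-free U1=0, U2=1, U3=1 → 1; observed 0. Eliminates U1 stuck-at-1, U1 inverted output, U2 stuck-at-1, U3 stuck-at-1.
Test 3 (x1=0, x2=0): fault-free U1=1, U2=1, U3=1 → 1; observed 1. Eliminates U3 inverted output.
Only U2 inverted output is consistent with every test.

U2 inverted output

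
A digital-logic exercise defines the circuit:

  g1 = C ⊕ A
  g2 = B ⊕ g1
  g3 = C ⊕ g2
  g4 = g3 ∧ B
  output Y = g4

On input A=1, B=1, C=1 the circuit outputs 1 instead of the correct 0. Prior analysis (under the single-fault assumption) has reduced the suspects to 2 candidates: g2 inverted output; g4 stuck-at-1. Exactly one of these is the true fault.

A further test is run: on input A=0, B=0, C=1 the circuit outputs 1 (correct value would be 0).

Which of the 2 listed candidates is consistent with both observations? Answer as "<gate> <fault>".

Evaluate each candidate on input A=0, B=0, C=1:
  g2 inverted output: g1=1, g2=0 [inverted output], g3=1, g4=0 → 0 — eliminated
  g4 stuck-at-1: g1=1, g2=1, g3=0, g4=1 [stuck-at-1] → 1 — matches
Only g4 stuck-at-1 reproduces the observed 1.

g4 stuck-at-1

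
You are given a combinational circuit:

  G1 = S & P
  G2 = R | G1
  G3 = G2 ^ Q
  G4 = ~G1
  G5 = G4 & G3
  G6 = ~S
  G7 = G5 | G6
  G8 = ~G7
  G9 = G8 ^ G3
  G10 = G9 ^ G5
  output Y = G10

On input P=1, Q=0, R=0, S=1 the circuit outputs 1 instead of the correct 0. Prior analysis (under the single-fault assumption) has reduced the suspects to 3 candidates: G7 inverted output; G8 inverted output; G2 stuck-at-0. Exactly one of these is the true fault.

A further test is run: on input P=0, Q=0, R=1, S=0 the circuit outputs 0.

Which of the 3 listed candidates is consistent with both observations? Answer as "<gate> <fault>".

Evaluate each candidate on input P=0, Q=0, R=1, S=0:
  G7 inverted output: G1=0, G2=1, G3=1, G4=1, G5=1, G6=1, G7=0 [inverted output], G8=1, G9=0, G10=1 → 1 — eliminated
  G8 inverted output: G1=0, G2=1, G3=1, G4=1, G5=1, G6=1, G7=1, G8=1 [inverted output], G9=0, G10=1 → 1 — eliminated
  G2 stuck-at-0: G1=0, G2=0 [stuck-at-0], G3=0, G4=1, G5=0, G6=1, G7=1, G8=0, G9=0, G10=0 → 0 — matches
Only G2 stuck-at-0 reproduces the observed 0.

G2 stuck-at-0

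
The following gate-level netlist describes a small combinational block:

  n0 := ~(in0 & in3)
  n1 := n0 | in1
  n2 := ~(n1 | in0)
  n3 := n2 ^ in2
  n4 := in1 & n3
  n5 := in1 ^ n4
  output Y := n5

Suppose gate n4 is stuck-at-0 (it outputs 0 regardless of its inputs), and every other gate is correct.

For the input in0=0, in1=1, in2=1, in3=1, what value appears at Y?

Propagate with n4 forced: n0=1, n1=1, n2=0, n3=1, n4=0 [stuck-at-0], n5=1.
So Y = 1. (Without the fault it would be 0.)

1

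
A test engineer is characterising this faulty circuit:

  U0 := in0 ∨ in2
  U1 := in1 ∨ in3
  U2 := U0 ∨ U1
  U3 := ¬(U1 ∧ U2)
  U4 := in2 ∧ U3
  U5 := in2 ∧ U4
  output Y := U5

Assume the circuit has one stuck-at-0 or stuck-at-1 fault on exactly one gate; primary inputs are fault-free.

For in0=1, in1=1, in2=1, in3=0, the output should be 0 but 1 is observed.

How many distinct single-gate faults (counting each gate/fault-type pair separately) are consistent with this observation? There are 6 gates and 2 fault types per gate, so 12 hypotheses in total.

5

Fault-free: U0=1, U1=1, U2=1, U3=0, U4=0, U5=0 → 0. Observed 1.
  U0 stuck-at-0: output 0 ✗
  U0 stuck-at-1: output 0 ✗
  U1 stuck-at-0: output 1 ✓
  U1 stuck-at-1: output 0 ✗
  U2 stuck-at-0: output 1 ✓
  U2 stuck-at-1: output 0 ✗
  U3 stuck-at-0: output 0 ✗
  U3 stuck-at-1: output 1 ✓
  U4 stuck-at-0: output 0 ✗
  U4 stuck-at-1: output 1 ✓
  U5 stuck-at-0: output 0 ✗
  U5 stuck-at-1: output 1 ✓
Consistent faults: {U1 stuck-at-0, U2 stuck-at-0, U3 stuck-at-1, U4 stuck-at-1, U5 stuck-at-1} — 5 in all.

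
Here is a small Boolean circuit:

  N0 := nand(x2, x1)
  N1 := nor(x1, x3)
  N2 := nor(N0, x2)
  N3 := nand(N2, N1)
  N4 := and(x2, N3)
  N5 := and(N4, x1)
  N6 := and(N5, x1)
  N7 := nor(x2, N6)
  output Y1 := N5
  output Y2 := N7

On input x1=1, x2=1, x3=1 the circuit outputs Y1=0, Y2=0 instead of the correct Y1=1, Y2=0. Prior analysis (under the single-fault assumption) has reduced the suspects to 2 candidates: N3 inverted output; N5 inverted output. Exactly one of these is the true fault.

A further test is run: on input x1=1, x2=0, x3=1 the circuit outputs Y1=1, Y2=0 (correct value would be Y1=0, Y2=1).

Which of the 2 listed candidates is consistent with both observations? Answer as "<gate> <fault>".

Evaluate each candidate on input x1=1, x2=0, x3=1:
  N3 inverted output: N0=1, N1=0, N2=0, N3=0 [inverted output], N4=0, N5=0, N6=0, N7=1 → Y1=0, Y2=1 — eliminated
  N5 inverted output: N0=1, N1=0, N2=0, N3=1, N4=0, N5=1 [inverted output], N6=1, N7=0 → Y1=1, Y2=0 — matches
Only N5 inverted output reproduces the observed Y1=1, Y2=0.

N5 inverted output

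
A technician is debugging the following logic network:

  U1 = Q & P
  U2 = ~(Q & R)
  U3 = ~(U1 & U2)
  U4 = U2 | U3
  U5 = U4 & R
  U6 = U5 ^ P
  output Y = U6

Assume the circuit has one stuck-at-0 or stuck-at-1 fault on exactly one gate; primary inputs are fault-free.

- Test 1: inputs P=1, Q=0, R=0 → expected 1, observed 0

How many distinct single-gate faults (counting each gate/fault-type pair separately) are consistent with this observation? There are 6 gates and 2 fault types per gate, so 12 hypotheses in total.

Fault-free: U1=0, U2=1, U3=1, U4=1, U5=0, U6=1 → 1. Observed 0.
  U1 stuck-at-0: output 1 ✗
  U1 stuck-at-1: output 1 ✗
  U2 stuck-at-0: output 1 ✗
  U2 stuck-at-1: output 1 ✗
  U3 stuck-at-0: output 1 ✗
  U3 stuck-at-1: output 1 ✗
  U4 stuck-at-0: output 1 ✗
  U4 stuck-at-1: output 1 ✗
  U5 stuck-at-0: output 1 ✗
  U5 stuck-at-1: output 0 ✓
  U6 stuck-at-0: output 0 ✓
  U6 stuck-at-1: output 1 ✗
Consistent faults: {U5 stuck-at-1, U6 stuck-at-0} — 2 in all.

2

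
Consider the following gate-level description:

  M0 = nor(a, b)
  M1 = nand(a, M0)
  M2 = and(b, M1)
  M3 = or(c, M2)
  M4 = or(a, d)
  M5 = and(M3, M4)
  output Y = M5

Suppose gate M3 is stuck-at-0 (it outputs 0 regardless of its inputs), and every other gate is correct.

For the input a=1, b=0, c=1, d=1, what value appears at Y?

Propagate with M3 forced: M0=0, M1=1, M2=0, M3=0 [stuck-at-0], M4=1, M5=0.
So Y = 0. (Without the fault it would be 1.)

0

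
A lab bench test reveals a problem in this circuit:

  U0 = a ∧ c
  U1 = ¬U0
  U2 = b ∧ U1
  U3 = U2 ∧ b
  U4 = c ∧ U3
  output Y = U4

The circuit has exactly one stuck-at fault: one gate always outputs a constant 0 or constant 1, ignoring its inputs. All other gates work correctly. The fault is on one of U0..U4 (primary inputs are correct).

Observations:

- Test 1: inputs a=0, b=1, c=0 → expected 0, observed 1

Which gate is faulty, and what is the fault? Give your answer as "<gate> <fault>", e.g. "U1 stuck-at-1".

U4 stuck-at-1

Fault-free values for test 1 (a=0, b=1, c=0): U0=0, U1=1, U2=1, U3=1, U4=0, giving Y=0. Observed 1.
Test 1: faults giving observed 1 are {U4 stuck-at-1}.
Only U4 stuck-at-1 is consistent with every test.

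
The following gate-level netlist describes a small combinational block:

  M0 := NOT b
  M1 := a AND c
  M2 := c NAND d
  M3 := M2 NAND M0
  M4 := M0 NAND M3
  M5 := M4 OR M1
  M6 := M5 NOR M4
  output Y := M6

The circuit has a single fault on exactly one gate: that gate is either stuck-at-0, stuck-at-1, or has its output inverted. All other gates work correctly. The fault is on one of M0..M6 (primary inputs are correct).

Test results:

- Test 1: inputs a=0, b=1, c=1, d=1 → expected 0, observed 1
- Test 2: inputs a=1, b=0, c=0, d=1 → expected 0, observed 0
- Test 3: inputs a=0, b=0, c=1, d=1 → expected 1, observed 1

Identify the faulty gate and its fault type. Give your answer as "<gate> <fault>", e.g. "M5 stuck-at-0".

M0 stuck-at-1

Fault-free values for test 1 (a=0, b=1, c=1, d=1): M0=0, M1=0, M2=0, M3=1, M4=1, M5=1, M6=0, giving Y=0. Observed 1.
Test 1: faults giving observed 1 are {M0 stuck-at-1, M0 inverted output, M4 stuck-at-0, M4 inverted output, M6 stuck-at-1, M6 inverted output}.
Test 2 (a=1, b=0, c=0, d=1): fault-free M0=1, M1=0, M2=1, M3=0, M4=1, M5=1, M6=0 → 0; observed 0. Eliminates M4 stuck-at-0, M4 inverted output, M6 stuck-at-1, M6 inverted output.
Test 3 (a=0, b=0, c=1, d=1): fault-free M0=1, M1=0, M2=0, M3=1, M4=0, M5=0, M6=1 → 1; observed 1. Eliminates M0 inverted output.
Only M0 stuck-at-1 is consistent with every test.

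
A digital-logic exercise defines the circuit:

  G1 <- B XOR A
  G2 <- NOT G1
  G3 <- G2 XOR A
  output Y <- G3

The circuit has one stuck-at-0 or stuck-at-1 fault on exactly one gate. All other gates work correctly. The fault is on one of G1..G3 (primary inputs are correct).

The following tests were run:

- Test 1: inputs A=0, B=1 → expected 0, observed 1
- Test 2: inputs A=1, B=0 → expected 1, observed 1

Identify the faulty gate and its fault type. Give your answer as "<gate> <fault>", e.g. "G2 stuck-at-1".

G3 stuck-at-1

Fault-free values for test 1 (A=0, B=1): G1=1, G2=0, G3=0, giving Y=0. Observed 1.
Test 1: faults giving observed 1 are {G1 stuck-at-0, G2 stuck-at-1, G3 stuck-at-1}.
Test 2 (A=1, B=0): fault-free G1=1, G2=0, G3=1 → 1; observed 1. Eliminates G1 stuck-at-0, G2 stuck-at-1.
Only G3 stuck-at-1 is consistent with every test.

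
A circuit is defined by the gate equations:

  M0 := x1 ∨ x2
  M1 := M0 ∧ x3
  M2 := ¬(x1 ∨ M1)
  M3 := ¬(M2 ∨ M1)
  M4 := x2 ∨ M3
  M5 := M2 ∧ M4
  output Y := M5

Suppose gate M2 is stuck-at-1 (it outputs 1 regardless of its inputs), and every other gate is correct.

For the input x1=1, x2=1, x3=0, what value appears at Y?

1

Propagate with M2 forced: M0=1, M1=0, M2=1 [stuck-at-1], M3=0, M4=1, M5=1.
So Y = 1. (Without the fault it would be 0.)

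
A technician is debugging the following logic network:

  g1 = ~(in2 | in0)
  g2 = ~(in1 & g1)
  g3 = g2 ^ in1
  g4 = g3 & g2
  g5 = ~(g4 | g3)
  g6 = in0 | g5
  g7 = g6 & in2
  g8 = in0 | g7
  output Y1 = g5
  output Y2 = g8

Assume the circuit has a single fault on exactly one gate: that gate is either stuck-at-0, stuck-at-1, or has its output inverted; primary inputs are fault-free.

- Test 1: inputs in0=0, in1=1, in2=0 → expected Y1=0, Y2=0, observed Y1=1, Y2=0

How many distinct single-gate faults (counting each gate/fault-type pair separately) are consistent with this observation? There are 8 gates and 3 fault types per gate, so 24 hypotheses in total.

8

Fault-free: g1=1, g2=0, g3=1, g4=0, g5=0, g6=0, g7=0, g8=0 → Y1=0, Y2=0. Observed Y1=1, Y2=0.
  g1: stuck-at-0, inverted output ✓; others ✗
  g2: stuck-at-1, inverted output ✓; others ✗
  g3: stuck-at-0, inverted output ✓; others ✗
  g4: none of the 3 fault types match ✗
  g5: stuck-at-1, inverted output ✓; others ✗
  g6: none of the 3 fault types match ✗
  g7: none of the 3 fault types match ✗
  g8: none of the 3 fault types match ✗
Consistent faults: {g1 stuck-at-0, g1 inverted output, g2 stuck-at-1, g2 inverted output, g3 stuck-at-0, g3 inverted output, g5 stuck-at-1, g5 inverted output} — 8 in all.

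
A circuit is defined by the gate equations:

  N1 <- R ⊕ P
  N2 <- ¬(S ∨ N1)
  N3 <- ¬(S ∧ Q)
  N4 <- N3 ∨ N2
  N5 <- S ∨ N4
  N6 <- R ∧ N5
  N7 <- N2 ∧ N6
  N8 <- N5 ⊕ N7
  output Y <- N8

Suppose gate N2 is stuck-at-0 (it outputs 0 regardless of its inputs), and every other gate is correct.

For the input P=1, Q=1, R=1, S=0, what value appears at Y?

Propagate with N2 forced: N1=0, N2=0 [stuck-at-0], N3=1, N4=1, N5=1, N6=1, N7=0, N8=1.
So Y = 1. (Without the fault it would be 0.)

1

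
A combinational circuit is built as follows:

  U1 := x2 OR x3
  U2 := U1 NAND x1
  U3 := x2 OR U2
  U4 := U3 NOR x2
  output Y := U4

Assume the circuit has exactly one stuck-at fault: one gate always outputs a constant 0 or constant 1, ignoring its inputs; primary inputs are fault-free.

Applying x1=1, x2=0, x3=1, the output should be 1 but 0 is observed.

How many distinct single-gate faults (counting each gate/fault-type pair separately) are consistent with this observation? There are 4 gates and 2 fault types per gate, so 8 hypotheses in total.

Fault-free: U1=1, U2=0, U3=0, U4=1 → 1. Observed 0.
  U1 stuck-at-0: output 0 ✓
  U1 stuck-at-1: output 1 ✗
  U2 stuck-at-0: output 1 ✗
  U2 stuck-at-1: output 0 ✓
  U3 stuck-at-0: output 1 ✗
  U3 stuck-at-1: output 0 ✓
  U4 stuck-at-0: output 0 ✓
  U4 stuck-at-1: output 1 ✗
Consistent faults: {U1 stuck-at-0, U2 stuck-at-1, U3 stuck-at-1, U4 stuck-at-0} — 4 in all.

4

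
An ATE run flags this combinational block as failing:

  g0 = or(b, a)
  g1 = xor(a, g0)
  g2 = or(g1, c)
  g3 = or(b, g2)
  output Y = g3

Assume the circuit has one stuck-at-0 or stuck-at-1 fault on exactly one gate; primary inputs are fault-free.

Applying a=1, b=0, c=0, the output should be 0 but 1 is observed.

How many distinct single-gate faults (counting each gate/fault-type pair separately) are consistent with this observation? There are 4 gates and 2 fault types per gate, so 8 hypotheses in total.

4

Fault-free: g0=1, g1=0, g2=0, g3=0 → 0. Observed 1.
  g0 stuck-at-0: output 1 ✓
  g0 stuck-at-1: output 0 ✗
  g1 stuck-at-0: output 0 ✗
  g1 stuck-at-1: output 1 ✓
  g2 stuck-at-0: output 0 ✗
  g2 stuck-at-1: output 1 ✓
  g3 stuck-at-0: output 0 ✗
  g3 stuck-at-1: output 1 ✓
Consistent faults: {g0 stuck-at-0, g1 stuck-at-1, g2 stuck-at-1, g3 stuck-at-1} — 4 in all.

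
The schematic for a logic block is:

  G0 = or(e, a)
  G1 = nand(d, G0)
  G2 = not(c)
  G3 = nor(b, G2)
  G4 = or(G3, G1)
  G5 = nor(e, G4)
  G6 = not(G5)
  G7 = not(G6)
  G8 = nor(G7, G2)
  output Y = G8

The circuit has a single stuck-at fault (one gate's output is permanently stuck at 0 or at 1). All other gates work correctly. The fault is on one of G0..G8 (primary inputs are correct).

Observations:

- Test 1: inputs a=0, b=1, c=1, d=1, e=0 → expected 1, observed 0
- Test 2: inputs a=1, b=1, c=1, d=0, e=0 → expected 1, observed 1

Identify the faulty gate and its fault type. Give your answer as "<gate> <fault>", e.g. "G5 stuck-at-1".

Fault-free values for test 1 (a=0, b=1, c=1, d=1, e=0): G0=0, G1=1, G2=0, G3=0, G4=1, G5=0, G6=1, G7=0, G8=1, giving Y=1. Observed 0.
Test 1: faults giving observed 0 are {G0 stuck-at-1, G1 stuck-at-0, G2 stuck-at-1, G4 stuck-at-0, G5 stuck-at-1, G6 stuck-at-0, G7 stuck-at-1, G8 stuck-at-0}.
Test 2 (a=1, b=1, c=1, d=0, e=0): fault-free G0=1, G1=1, G2=0, G3=0, G4=1, G5=0, G6=1, G7=0, G8=1 → 1; observed 1. Eliminates G1 stuck-at-0, G2 stuck-at-1, G4 stuck-at-0, G5 stuck-at-1, G6 stuck-at-0, G7 stuck-at-1, G8 stuck-at-0.
Only G0 stuck-at-1 is consistent with every test.

G0 stuck-at-1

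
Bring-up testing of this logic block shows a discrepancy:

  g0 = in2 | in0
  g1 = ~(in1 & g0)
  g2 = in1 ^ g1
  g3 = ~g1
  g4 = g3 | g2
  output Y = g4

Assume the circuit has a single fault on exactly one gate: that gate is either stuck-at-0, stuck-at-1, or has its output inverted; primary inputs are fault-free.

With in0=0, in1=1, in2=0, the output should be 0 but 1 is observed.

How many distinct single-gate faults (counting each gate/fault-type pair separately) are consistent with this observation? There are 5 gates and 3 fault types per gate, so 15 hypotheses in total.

Fault-free: g0=0, g1=1, g2=0, g3=0, g4=0 → 0. Observed 1.
  g0: stuck-at-1, inverted output ✓; others ✗
  g1: stuck-at-0, inverted output ✓; others ✗
  g2: stuck-at-1, inverted output ✓; others ✗
  g3: stuck-at-1, inverted output ✓; others ✗
  g4: stuck-at-1, inverted output ✓; others ✗
Consistent faults: {g0 stuck-at-1, g0 inverted output, g1 stuck-at-0, g1 inverted output, g2 stuck-at-1, g2 inverted output, g3 stuck-at-1, g3 inverted output, g4 stuck-at-1, g4 inverted output} — 10 in all.

10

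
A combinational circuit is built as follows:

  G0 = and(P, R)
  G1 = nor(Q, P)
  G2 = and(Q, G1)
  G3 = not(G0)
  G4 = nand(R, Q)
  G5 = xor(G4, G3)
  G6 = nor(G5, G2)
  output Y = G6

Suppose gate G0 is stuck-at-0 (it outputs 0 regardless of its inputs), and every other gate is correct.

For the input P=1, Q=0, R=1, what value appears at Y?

Propagate with G0 forced: G0=0 [stuck-at-0], G1=0, G2=0, G3=1, G4=1, G5=0, G6=1.
So Y = 1. (Without the fault it would be 0.)

1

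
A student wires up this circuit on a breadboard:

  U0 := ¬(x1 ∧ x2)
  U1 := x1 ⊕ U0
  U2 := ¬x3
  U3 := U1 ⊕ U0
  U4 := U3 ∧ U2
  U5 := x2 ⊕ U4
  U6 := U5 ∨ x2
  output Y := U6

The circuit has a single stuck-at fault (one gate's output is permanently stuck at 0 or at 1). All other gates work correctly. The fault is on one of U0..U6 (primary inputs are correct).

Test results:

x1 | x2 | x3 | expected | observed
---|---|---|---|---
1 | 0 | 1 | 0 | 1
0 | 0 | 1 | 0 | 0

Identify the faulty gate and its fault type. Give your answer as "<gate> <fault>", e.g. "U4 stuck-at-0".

Fault-free values for test 1 (x1=1, x2=0, x3=1): U0=1, U1=0, U2=0, U3=1, U4=0, U5=0, U6=0, giving Y=0. Observed 1.
Test 1: faults giving observed 1 are {U2 stuck-at-1, U4 stuck-at-1, U5 stuck-at-1, U6 stuck-at-1}.
Test 2 (x1=0, x2=0, x3=1): fault-free U0=1, U1=1, U2=0, U3=0, U4=0, U5=0, U6=0 → 0; observed 0. Eliminates U4 stuck-at-1, U5 stuck-at-1, U6 stuck-at-1.
Only U2 stuck-at-1 is consistent with every test.

U2 stuck-at-1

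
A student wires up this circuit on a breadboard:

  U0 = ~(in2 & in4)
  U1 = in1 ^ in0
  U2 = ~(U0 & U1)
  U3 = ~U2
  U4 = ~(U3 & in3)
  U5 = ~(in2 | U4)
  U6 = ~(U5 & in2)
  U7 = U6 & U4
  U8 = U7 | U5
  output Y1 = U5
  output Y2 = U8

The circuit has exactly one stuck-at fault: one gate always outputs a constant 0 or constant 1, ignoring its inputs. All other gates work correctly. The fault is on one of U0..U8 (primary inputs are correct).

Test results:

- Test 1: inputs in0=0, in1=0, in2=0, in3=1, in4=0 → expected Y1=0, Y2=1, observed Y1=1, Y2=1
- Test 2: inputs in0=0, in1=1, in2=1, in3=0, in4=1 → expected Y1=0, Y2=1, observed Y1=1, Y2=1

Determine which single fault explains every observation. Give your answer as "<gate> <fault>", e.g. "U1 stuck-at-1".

U5 stuck-at-1

Fault-free values for test 1 (in0=0, in1=0, in2=0, in3=1, in4=0): U0=1, U1=0, U2=1, U3=0, U4=1, U5=0, U6=1, U7=1, U8=1, giving Y1=0, Y2=1. Observed Y1=1, Y2=1.
Test 1: faults giving observed Y1=1, Y2=1 are {U1 stuck-at-1, U2 stuck-at-0, U3 stuck-at-1, U4 stuck-at-0, U5 stuck-at-1}.
Test 2 (in0=0, in1=1, in2=1, in3=0, in4=1): fault-free U0=0, U1=1, U2=1, U3=0, U4=1, U5=0, U6=1, U7=1, U8=1 → Y1=0, Y2=1; observed Y1=1, Y2=1. Eliminates U1 stuck-at-1, U2 stuck-at-0, U3 stuck-at-1, U4 stuck-at-0.
Only U5 stuck-at-1 is consistent with every test.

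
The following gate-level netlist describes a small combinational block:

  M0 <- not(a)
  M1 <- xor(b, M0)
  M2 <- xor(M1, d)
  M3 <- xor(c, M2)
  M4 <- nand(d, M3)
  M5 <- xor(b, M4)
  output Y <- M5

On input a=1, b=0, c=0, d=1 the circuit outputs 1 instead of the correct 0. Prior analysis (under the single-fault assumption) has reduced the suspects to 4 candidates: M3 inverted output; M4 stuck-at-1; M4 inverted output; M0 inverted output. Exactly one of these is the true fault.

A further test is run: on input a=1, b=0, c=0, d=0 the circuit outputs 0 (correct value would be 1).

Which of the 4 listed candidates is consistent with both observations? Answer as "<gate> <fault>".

M4 inverted output

Evaluate each candidate on input a=1, b=0, c=0, d=0:
  M3 inverted output: M0=0, M1=0, M2=0, M3=1 [inverted output], M4=1, M5=1 → 1 — eliminated
  M4 stuck-at-1: M0=0, M1=0, M2=0, M3=0, M4=1 [stuck-at-1], M5=1 → 1 — eliminated
  M4 inverted output: M0=0, M1=0, M2=0, M3=0, M4=0 [inverted output], M5=0 → 0 — matches
  M0 inverted output: M0=1 [inverted output], M1=1, M2=1, M3=1, M4=1, M5=1 → 1 — eliminated
Only M4 inverted output reproduces the observed 0.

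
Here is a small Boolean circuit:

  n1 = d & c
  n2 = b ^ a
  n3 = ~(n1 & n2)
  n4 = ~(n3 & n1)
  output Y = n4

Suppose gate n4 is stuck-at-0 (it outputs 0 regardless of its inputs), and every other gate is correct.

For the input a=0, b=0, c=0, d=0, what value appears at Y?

0

Propagate with n4 forced: n1=0, n2=0, n3=1, n4=0 [stuck-at-0].
So Y = 0. (Without the fault it would be 1.)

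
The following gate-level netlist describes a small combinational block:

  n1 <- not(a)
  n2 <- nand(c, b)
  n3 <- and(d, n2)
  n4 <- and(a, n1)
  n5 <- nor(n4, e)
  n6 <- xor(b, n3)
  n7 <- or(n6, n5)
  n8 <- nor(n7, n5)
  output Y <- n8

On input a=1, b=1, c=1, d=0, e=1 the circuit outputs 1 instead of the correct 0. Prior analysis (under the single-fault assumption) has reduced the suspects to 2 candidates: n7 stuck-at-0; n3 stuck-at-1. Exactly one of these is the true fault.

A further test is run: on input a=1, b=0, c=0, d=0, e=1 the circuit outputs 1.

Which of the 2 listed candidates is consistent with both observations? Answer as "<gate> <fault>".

n7 stuck-at-0

Evaluate each candidate on input a=1, b=0, c=0, d=0, e=1:
  n7 stuck-at-0: n1=0, n2=1, n3=0, n4=0, n5=0, n6=0, n7=0 [stuck-at-0], n8=1 → 1 — matches
  n3 stuck-at-1: n1=0, n2=1, n3=1 [stuck-at-1], n4=0, n5=0, n6=1, n7=1, n8=0 → 0 — eliminated
Only n7 stuck-at-0 reproduces the observed 1.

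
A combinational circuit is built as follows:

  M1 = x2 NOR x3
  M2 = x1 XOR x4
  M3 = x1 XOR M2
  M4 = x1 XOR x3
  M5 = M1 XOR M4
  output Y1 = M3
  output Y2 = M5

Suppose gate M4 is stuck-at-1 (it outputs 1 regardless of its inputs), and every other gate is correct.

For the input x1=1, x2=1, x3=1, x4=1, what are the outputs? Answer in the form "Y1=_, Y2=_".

Propagate with M4 forced: M1=0, M2=0, M3=1, M4=1 [stuck-at-1], M5=1.
So the outputs are Y1=1, Y2=1. (Without the fault they would be Y1=1, Y2=0.)

Y1=1, Y2=1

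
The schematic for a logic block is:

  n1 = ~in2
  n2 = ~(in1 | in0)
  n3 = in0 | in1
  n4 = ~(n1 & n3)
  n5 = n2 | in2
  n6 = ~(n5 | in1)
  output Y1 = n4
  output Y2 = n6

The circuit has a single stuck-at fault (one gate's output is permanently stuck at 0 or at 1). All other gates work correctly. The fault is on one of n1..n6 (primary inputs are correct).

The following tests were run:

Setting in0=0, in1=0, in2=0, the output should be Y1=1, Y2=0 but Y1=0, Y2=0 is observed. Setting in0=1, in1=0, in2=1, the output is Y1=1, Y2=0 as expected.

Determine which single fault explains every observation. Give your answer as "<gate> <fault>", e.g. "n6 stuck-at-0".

Fault-free values for test 1 (in0=0, in1=0, in2=0): n1=1, n2=1, n3=0, n4=1, n5=1, n6=0, giving Y1=1, Y2=0. Observed Y1=0, Y2=0.
Test 1: faults giving observed Y1=0, Y2=0 are {n3 stuck-at-1, n4 stuck-at-0}.
Test 2 (in0=1, in1=0, in2=1): fault-free n1=0, n2=0, n3=1, n4=1, n5=1, n6=0 → Y1=1, Y2=0; observed Y1=1, Y2=0. Eliminates n4 stuck-at-0.
Only n3 stuck-at-1 is consistent with every test.

n3 stuck-at-1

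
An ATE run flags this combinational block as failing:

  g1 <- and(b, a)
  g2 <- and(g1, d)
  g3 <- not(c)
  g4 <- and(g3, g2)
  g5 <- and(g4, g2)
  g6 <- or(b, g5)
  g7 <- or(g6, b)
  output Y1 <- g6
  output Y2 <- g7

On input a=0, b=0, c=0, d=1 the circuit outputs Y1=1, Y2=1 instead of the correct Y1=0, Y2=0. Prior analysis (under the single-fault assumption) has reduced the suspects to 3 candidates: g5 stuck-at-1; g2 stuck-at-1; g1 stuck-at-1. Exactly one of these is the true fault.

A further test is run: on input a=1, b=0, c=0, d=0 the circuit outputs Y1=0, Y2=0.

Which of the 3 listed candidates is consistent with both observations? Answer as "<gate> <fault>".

Evaluate each candidate on input a=1, b=0, c=0, d=0:
  g5 stuck-at-1: g1=0, g2=0, g3=1, g4=0, g5=1 [stuck-at-1], g6=1, g7=1 → Y1=1, Y2=1 — eliminated
  g2 stuck-at-1: g1=0, g2=1 [stuck-at-1], g3=1, g4=1, g5=1, g6=1, g7=1 → Y1=1, Y2=1 — eliminated
  g1 stuck-at-1: g1=1 [stuck-at-1], g2=0, g3=1, g4=0, g5=0, g6=0, g7=0 → Y1=0, Y2=0 — matches
Only g1 stuck-at-1 reproduces the observed Y1=0, Y2=0.

g1 stuck-at-1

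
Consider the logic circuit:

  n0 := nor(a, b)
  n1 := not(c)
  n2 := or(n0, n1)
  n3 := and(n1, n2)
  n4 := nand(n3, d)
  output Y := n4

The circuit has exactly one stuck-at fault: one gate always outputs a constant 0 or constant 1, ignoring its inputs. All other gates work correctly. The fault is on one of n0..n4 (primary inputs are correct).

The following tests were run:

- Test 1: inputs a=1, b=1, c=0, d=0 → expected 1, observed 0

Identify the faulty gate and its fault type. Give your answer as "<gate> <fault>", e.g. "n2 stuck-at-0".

Fault-free values for test 1 (a=1, b=1, c=0, d=0): n0=0, n1=1, n2=1, n3=1, n4=1, giving Y=1. Observed 0.
Test 1: faults giving observed 0 are {n4 stuck-at-0}.
Only n4 stuck-at-0 is consistent with every test.

n4 stuck-at-0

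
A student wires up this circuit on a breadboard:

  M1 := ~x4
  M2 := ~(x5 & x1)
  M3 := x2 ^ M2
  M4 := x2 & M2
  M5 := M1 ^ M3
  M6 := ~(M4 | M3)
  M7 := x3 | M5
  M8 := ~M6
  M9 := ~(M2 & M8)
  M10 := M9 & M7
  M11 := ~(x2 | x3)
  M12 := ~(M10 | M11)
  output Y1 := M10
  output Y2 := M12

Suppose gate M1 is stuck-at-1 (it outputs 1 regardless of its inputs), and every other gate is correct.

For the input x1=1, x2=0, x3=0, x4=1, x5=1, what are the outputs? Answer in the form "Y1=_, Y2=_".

Y1=1, Y2=0

Propagate with M1 forced: M1=1 [stuck-at-1], M2=0, M3=0, M4=0, M5=1, M6=1, M7=1, M8=0, M9=1, M10=1, M11=1, M12=0.
So the outputs are Y1=1, Y2=0. (Without the fault they would be Y1=0, Y2=0.)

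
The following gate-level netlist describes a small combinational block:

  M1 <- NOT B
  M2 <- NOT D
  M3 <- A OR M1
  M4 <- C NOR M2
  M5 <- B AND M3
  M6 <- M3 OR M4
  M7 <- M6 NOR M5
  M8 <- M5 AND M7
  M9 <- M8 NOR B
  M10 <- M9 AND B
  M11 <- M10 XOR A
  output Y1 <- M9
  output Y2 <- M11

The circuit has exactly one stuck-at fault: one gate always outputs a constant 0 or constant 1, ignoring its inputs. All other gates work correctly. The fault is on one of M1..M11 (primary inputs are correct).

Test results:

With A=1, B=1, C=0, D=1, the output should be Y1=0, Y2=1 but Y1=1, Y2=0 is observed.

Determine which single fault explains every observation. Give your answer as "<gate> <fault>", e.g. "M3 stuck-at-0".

M9 stuck-at-1

Fault-free values for test 1 (A=1, B=1, C=0, D=1): M1=0, M2=0, M3=1, M4=1, M5=1, M6=1, M7=0, M8=0, M9=0, M10=0, M11=1, giving Y1=0, Y2=1. Observed Y1=1, Y2=0.
Test 1: faults giving observed Y1=1, Y2=0 are {M9 stuck-at-1}.
Only M9 stuck-at-1 is consistent with every test.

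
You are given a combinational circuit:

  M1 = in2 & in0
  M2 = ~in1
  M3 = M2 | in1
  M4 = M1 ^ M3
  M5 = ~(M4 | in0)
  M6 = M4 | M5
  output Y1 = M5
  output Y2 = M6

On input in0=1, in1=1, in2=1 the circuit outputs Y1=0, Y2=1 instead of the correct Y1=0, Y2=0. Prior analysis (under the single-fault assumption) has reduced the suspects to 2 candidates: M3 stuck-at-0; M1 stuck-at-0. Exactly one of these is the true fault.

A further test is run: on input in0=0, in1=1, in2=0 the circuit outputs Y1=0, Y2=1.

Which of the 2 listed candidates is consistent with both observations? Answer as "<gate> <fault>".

M1 stuck-at-0

Evaluate each candidate on input in0=0, in1=1, in2=0:
  M3 stuck-at-0: M1=0, M2=0, M3=0 [stuck-at-0], M4=0, M5=1, M6=1 → Y1=1, Y2=1 — eliminated
  M1 stuck-at-0: M1=0 [stuck-at-0], M2=0, M3=1, M4=1, M5=0, M6=1 → Y1=0, Y2=1 — matches
Only M1 stuck-at-0 reproduces the observed Y1=0, Y2=1.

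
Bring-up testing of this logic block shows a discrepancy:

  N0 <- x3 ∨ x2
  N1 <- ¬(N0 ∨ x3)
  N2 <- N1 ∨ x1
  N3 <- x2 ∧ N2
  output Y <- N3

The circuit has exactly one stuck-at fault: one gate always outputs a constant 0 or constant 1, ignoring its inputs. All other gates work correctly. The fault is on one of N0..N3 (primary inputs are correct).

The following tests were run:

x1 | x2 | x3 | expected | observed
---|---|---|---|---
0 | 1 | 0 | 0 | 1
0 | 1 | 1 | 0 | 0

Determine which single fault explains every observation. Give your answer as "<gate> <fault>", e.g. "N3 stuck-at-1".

Fault-free values for test 1 (x1=0, x2=1, x3=0): N0=1, N1=0, N2=0, N3=0, giving Y=0. Observed 1.
Test 1: faults giving observed 1 are {N0 stuck-at-0, N1 stuck-at-1, N2 stuck-at-1, N3 stuck-at-1}.
Test 2 (x1=0, x2=1, x3=1): fault-free N0=1, N1=0, N2=0, N3=0 → 0; observed 0. Eliminates N1 stuck-at-1, N2 stuck-at-1, N3 stuck-at-1.
Only N0 stuck-at-0 is consistent with every test.

N0 stuck-at-0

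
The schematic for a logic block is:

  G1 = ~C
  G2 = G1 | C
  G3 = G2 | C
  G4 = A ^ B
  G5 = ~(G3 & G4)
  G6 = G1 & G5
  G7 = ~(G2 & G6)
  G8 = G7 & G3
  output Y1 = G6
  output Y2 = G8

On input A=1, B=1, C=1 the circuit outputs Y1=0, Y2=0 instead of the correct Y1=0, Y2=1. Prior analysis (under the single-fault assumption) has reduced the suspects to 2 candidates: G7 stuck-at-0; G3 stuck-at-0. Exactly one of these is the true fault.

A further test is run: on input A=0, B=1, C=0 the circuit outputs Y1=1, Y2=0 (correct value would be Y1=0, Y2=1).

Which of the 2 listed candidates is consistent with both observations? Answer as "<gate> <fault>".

G3 stuck-at-0

Evaluate each candidate on input A=0, B=1, C=0:
  G7 stuck-at-0: G1=1, G2=1, G3=1, G4=1, G5=0, G6=0, G7=0 [stuck-at-0], G8=0 → Y1=0, Y2=0 — eliminated
  G3 stuck-at-0: G1=1, G2=1, G3=0 [stuck-at-0], G4=1, G5=1, G6=1, G7=0, G8=0 → Y1=1, Y2=0 — matches
Only G3 stuck-at-0 reproduces the observed Y1=1, Y2=0.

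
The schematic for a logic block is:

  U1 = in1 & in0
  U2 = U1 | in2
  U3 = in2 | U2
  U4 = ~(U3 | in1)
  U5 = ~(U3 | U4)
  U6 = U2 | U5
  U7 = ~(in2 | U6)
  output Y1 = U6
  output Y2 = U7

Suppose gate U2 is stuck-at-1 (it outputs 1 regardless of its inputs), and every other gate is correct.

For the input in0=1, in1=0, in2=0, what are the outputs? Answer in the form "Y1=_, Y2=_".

Y1=1, Y2=0

Propagate with U2 forced: U1=0, U2=1 [stuck-at-1], U3=1, U4=0, U5=0, U6=1, U7=0.
So the outputs are Y1=1, Y2=0. (Without the fault they would be Y1=0, Y2=1.)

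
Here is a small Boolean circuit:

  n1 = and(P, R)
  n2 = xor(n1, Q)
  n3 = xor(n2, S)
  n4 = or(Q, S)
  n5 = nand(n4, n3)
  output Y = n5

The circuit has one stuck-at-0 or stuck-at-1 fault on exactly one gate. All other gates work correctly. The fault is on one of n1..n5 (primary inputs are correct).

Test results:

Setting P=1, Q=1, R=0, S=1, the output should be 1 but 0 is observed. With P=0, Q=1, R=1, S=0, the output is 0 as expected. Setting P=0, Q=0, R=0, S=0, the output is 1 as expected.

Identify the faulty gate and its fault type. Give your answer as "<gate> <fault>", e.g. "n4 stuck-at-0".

Fault-free values for test 1 (P=1, Q=1, R=0, S=1): n1=0, n2=1, n3=0, n4=1, n5=1, giving Y=1. Observed 0.
Test 1: faults giving observed 0 are {n1 stuck-at-1, n2 stuck-at-0, n3 stuck-at-1, n5 stuck-at-0}.
Test 2 (P=0, Q=1, R=1, S=0): fault-free n1=0, n2=1, n3=1, n4=1, n5=0 → 0; observed 0. Eliminates n1 stuck-at-1, n2 stuck-at-0.
Test 3 (P=0, Q=0, R=0, S=0): fault-free n1=0, n2=0, n3=0, n4=0, n5=1 → 1; observed 1. Eliminates n5 stuck-at-0.
Only n3 stuck-at-1 is consistent with every test.

n3 stuck-at-1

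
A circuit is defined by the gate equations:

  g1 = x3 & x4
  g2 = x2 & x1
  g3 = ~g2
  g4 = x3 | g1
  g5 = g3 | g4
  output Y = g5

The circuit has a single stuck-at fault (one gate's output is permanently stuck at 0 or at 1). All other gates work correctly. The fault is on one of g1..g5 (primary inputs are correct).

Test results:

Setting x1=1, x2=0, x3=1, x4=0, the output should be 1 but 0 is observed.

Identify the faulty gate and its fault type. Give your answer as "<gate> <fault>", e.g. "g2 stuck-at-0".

g5 stuck-at-0

Fault-free values for test 1 (x1=1, x2=0, x3=1, x4=0): g1=0, g2=0, g3=1, g4=1, g5=1, giving Y=1. Observed 0.
Test 1: faults giving observed 0 are {g5 stuck-at-0}.
Only g5 stuck-at-0 is consistent with every test.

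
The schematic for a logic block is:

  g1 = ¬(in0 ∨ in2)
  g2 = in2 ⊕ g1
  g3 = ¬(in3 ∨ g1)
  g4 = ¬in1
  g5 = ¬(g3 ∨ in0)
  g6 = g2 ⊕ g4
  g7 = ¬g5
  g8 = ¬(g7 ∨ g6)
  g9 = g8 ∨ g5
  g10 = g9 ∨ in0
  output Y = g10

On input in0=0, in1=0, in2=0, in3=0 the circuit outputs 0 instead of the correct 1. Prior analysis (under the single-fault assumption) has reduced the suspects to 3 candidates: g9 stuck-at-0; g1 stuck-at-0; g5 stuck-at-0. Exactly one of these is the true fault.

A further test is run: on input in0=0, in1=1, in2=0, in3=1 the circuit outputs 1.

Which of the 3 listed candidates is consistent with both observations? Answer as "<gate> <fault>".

Evaluate each candidate on input in0=0, in1=1, in2=0, in3=1:
  g9 stuck-at-0: g1=1, g2=1, g3=0, g4=0, g5=1, g6=1, g7=0, g8=0, g9=0 [stuck-at-0], g10=0 → 0 — eliminated
  g1 stuck-at-0: g1=0 [stuck-at-0], g2=0, g3=0, g4=0, g5=1, g6=0, g7=0, g8=1, g9=1, g10=1 → 1 — matches
  g5 stuck-at-0: g1=1, g2=1, g3=0, g4=0, g5=0 [stuck-at-0], g6=1, g7=1, g8=0, g9=0, g10=0 → 0 — eliminated
Only g1 stuck-at-0 reproduces the observed 1.

g1 stuck-at-0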